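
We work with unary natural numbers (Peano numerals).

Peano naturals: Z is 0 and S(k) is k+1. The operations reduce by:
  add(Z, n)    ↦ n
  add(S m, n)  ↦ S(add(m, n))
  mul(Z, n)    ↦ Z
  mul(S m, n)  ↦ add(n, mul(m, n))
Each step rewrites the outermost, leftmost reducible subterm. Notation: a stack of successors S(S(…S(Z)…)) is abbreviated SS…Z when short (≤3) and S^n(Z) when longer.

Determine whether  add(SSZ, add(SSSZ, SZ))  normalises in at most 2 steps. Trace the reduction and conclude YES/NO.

Answer: NO — after 2 steps the term is S(S(add(Z, add(SSSZ, SZ)))), not yet normal

Working:
  start: add(SSZ, add(SSSZ, SZ))
  [1] S(add(SZ, add(SSSZ, SZ)))
  [2] S(S(add(Z, add(SSSZ, SZ))))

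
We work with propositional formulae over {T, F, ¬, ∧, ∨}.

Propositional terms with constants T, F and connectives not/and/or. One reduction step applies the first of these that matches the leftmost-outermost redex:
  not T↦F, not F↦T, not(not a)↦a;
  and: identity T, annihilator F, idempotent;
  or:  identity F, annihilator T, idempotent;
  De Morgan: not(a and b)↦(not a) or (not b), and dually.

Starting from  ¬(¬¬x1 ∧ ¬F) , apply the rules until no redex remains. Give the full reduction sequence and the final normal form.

Answer: normal form = ¬x1  (in 4 steps)

Reduction:
  start: ¬(¬¬x1 ∧ ¬F)
  →1  ¬¬¬x1 ∨ ¬¬F
  →2  ¬x1 ∨ ¬¬F
  →3  ¬x1 ∨ F
  →4  ¬x1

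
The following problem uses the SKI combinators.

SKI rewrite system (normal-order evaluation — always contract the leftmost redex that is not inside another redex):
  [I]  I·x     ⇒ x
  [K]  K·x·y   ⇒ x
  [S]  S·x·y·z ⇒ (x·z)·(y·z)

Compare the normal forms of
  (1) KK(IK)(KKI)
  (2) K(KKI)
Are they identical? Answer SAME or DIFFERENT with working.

Term A:
  start: KK(IK)(KKI)
  step 1: K(KKI)
  step 2: KK

Term B:
  start: K(KKI)
  step 1: KK

Answer: SAME — A ⇓ KK, B ⇓ KK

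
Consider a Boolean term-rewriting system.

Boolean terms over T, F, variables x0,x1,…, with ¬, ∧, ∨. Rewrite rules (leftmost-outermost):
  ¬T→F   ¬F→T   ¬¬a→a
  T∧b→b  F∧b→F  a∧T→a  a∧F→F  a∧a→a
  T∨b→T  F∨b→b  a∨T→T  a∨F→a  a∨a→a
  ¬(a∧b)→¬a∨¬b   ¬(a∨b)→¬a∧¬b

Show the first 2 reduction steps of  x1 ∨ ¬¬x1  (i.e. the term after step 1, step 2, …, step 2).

Answer: after 2 steps: x1

Working:
  start: x1 ∨ ¬¬x1
  [1] x1 ∨ x1
  [2] x1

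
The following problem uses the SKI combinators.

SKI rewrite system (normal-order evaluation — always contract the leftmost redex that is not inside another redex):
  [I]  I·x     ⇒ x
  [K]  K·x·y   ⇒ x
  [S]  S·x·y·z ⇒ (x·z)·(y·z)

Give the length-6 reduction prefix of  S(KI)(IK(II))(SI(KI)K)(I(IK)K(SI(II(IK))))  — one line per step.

  start: S(KI)(IK(II))(SI(KI)K)(I(IK)K(SI(II(IK))))
  [1] KI(SI(KI)K)(IK(II)(SI(KI)K))(I(IK)K(SI(II(IK))))
  [2] I(IK(II)(SI(KI)K))(I(IK)K(SI(II(IK))))
  [3] IK(II)(SI(KI)K)(I(IK)K(SI(II(IK))))
  [4] K(II)(SI(KI)K)(I(IK)K(SI(II(IK))))
  [5] II(I(IK)K(SI(II(IK))))
  [6] I(I(IK)K(SI(II(IK))))

Answer: after 6 steps: I(I(IK)K(SI(II(IK))))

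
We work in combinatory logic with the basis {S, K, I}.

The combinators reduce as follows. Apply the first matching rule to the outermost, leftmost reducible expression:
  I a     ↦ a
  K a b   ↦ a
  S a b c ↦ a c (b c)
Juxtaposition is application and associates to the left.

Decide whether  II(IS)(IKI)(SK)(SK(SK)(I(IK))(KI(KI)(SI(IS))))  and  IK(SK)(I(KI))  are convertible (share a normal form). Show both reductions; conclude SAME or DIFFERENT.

Term A:
  start: II(IS)(IKI)(SK)(SK(SK)(I(IK))(KI(KI)(SI(IS))))
  step 1: I(IS)(IKI)(SK)(SK(SK)(I(IK))(KI(KI)(SI(IS))))
  step 2: IS(IKI)(SK)(SK(SK)(I(IK))(KI(KI)(SI(IS))))
  step 3: S(IKI)(SK)(SK(SK)(I(IK))(KI(KI)(SI(IS))))
  step 4: IKI(SK(SK)(I(IK))(KI(KI)(SI(IS))))(SK(SK(SK)(I(IK))(KI(KI)(SI(IS)))))
  step 5: KI(SK(SK)(I(IK))(KI(KI)(SI(IS))))(SK(SK(SK)(I(IK))(KI(KI)(SI(IS)))))
  step 6: I(SK(SK(SK)(I(IK))(KI(KI)(SI(IS)))))
  step 7: SK(SK(SK)(I(IK))(KI(KI)(SI(IS))))
  step 8: SK(K(I(IK))(SK(I(IK)))(KI(KI)(SI(IS))))
  step 9: SK(I(IK)(KI(KI)(SI(IS))))
  step 10: SK(IK(KI(KI)(SI(IS))))
  step 11: SK(K(KI(KI)(SI(IS))))
  step 12: SK(K(I(SI(IS))))
  step 13: SK(K(SI(IS)))
  step 14: SK(K(SIS))

Term B:
  start: IK(SK)(I(KI))
  step 1: K(SK)(I(KI))
  step 2: SK

Answer: DIFFERENT — A ⇓ SK(K(SIS)), B ⇓ SK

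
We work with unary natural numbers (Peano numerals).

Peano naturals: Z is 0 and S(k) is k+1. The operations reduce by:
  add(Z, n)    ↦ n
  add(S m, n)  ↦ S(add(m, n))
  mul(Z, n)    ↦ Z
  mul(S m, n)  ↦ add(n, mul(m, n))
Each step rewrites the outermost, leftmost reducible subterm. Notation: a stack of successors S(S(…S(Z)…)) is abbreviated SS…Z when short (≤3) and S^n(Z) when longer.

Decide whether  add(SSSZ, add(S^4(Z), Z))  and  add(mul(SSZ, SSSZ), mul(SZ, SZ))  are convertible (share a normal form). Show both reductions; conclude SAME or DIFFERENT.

Term A:
  start: add(SSSZ, add(S^4(Z), Z))
  →1  S(add(SSZ, add(S^4(Z), Z)))
  →2  S(S(add(SZ, add(S^4(Z), Z))))
  →3  S(S(S(add(Z, add(S^4(Z), Z)))))
  →4  S(S(S(add(S^4(Z), Z))))
  →5  S(S(S(S(add(SSSZ, Z)))))
  →6  S(S(S(S(S(add(SSZ, Z))))))
  →7  S(S(S(S(S(S(add(SZ, Z)))))))
  →8  S(S(S(S(S(S(S(add(Z, Z))))))))
  →9  S^7(Z)

Term B:
  start: add(mul(SSZ, SSSZ), mul(SZ, SZ))
  →1  add(add(SSSZ, mul(SZ, SSSZ)), mul(SZ, SZ))
  →2  add(S(add(SSZ, mul(SZ, SSSZ))), mul(SZ, SZ))
  →3  S(add(add(SSZ, mul(SZ, SSSZ)), mul(SZ, SZ)))
  →4  S(add(S(add(SZ, mul(SZ, SSSZ))), mul(SZ, SZ)))
  →5  S(S(add(add(SZ, mul(SZ, SSSZ)), mul(SZ, SZ))))
  →6  S(S(add(S(add(Z, mul(SZ, SSSZ))), mul(SZ, SZ))))
  →7  S(S(S(add(add(Z, mul(SZ, SSSZ)), mul(SZ, SZ)))))
  →8  S(S(S(add(mul(SZ, SSSZ), mul(SZ, SZ)))))
  →9  S(S(S(add(add(SSSZ, mul(Z, SSSZ)), mul(SZ, SZ)))))
  →10  S(S(S(add(S(add(SSZ, mul(Z, SSSZ))), mul(SZ, SZ)))))
  →11  S(S(S(S(add(add(SSZ, mul(Z, SSSZ)), mul(SZ, SZ))))))
  →12  S(S(S(S(add(S(add(SZ, mul(Z, SSSZ))), mul(SZ, SZ))))))
  →13  S(S(S(S(S(add(add(SZ, mul(Z, SSSZ)), mul(SZ, SZ)))))))
  →14  S(S(S(S(S(add(S(add(Z, mul(Z, SSSZ))), mul(SZ, SZ)))))))
  →15  S(S(S(S(S(S(add(add(Z, mul(Z, SSSZ)), mul(SZ, SZ))))))))
  →16  S(S(S(S(S(S(add(mul(Z, SSSZ), mul(SZ, SZ))))))))
  →17  S(S(S(S(S(S(add(Z, mul(SZ, SZ))))))))
  →18  S(S(S(S(S(S(mul(SZ, SZ)))))))
  →19  S(S(S(S(S(S(add(SZ, mul(Z, SZ))))))))
  →20  S(S(S(S(S(S(S(add(Z, mul(Z, SZ)))))))))
  →21  S(S(S(S(S(S(S(mul(Z, SZ))))))))
  →22  S^7(Z)

Answer: SAME — A ⇓ S^7(Z), B ⇓ S^7(Z)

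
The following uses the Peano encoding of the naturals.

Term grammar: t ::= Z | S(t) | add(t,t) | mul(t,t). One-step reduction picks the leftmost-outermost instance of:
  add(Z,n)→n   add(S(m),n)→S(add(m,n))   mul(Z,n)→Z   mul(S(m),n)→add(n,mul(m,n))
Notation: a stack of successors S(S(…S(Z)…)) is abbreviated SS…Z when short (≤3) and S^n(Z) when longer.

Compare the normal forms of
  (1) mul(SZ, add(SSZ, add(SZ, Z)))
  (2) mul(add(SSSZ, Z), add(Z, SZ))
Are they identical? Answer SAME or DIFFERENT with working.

Term A:
  start: mul(SZ, add(SSZ, add(SZ, Z)))
  [1] add(add(SSZ, add(SZ, Z)), mul(Z, add(SSZ, add(SZ, Z))))
  [2] add(S(add(SZ, add(SZ, Z))), mul(Z, add(SSZ, add(SZ, Z))))
  [3] S(add(add(SZ, add(SZ, Z)), mul(Z, add(SSZ, add(SZ, Z)))))
  [4] S(add(S(add(Z, add(SZ, Z))), mul(Z, add(SSZ, add(SZ, Z)))))
  [5] S(S(add(add(Z, add(SZ, Z)), mul(Z, add(SSZ, add(SZ, Z))))))
  [6] S(S(add(add(SZ, Z), mul(Z, add(SSZ, add(SZ, Z))))))
  [7] S(S(add(S(add(Z, Z)), mul(Z, add(SSZ, add(SZ, Z))))))
  [8] S(S(S(add(add(Z, Z), mul(Z, add(SSZ, add(SZ, Z)))))))
  [9] S(S(S(add(Z, mul(Z, add(SSZ, add(SZ, Z)))))))
  [10] S(S(S(mul(Z, add(SSZ, add(SZ, Z))))))
  [11] SSSZ

Term B:
  start: mul(add(SSSZ, Z), add(Z, SZ))
  [1] mul(S(add(SSZ, Z)), add(Z, SZ))
  [2] add(add(Z, SZ), mul(add(SSZ, Z), add(Z, SZ)))
  [3] add(SZ, mul(add(SSZ, Z), add(Z, SZ)))
  [4] S(add(Z, mul(add(SSZ, Z), add(Z, SZ))))
  [5] S(mul(add(SSZ, Z), add(Z, SZ)))
  [6] S(mul(S(add(SZ, Z)), add(Z, SZ)))
  [7] S(add(add(Z, SZ), mul(add(SZ, Z), add(Z, SZ))))
  [8] S(add(SZ, mul(add(SZ, Z), add(Z, SZ))))
  [9] S(S(add(Z, mul(add(SZ, Z), add(Z, SZ)))))
  [10] S(S(mul(add(SZ, Z), add(Z, SZ))))
  [11] S(S(mul(S(add(Z, Z)), add(Z, SZ))))
  [12] S(S(add(add(Z, SZ), mul(add(Z, Z), add(Z, SZ)))))
  [13] S(S(add(SZ, mul(add(Z, Z), add(Z, SZ)))))
  [14] S(S(S(add(Z, mul(add(Z, Z), add(Z, SZ))))))
  [15] S(S(S(mul(add(Z, Z), add(Z, SZ)))))
  [16] S(S(S(mul(Z, add(Z, SZ)))))
  [17] SSSZ

Answer: SAME — A ⇓ SSSZ, B ⇓ SSSZ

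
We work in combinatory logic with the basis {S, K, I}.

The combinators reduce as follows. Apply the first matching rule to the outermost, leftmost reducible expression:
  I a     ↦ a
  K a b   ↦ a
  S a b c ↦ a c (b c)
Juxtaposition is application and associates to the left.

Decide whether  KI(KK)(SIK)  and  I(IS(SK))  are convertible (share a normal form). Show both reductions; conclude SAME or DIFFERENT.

Term A:
  start: KI(KK)(SIK)
  step 1: I(SIK)
  step 2: SIK

Term B:
  start: I(IS(SK))
  step 1: IS(SK)
  step 2: S(SK)

Answer: DIFFERENT — A ⇓ SIK, B ⇓ S(SK)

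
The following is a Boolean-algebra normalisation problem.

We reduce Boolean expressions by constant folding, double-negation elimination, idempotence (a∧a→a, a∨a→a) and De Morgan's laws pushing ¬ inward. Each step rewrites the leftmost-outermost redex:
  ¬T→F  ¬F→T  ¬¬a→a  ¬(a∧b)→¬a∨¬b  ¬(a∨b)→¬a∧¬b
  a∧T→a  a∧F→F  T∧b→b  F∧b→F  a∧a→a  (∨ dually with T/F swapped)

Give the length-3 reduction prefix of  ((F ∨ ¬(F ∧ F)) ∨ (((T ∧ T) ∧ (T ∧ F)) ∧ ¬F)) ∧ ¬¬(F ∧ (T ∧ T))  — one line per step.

Answer: after 3 steps: (¬F ∨ (((T ∧ T) ∧ (T ∧ F)) ∧ ¬F)) ∧ ¬¬(F ∧ (T ∧ T))

Derivation:
  start: ((F ∨ ¬(F ∧ F)) ∨ (((T ∧ T) ∧ (T ∧ F)) ∧ ¬F)) ∧ ¬¬(F ∧ (T ∧ T))
  [1] (¬(F ∧ F) ∨ (((T ∧ T) ∧ (T ∧ F)) ∧ ¬F)) ∧ ¬¬(F ∧ (T ∧ T))
  [2] ((¬F ∨ ¬F) ∨ (((T ∧ T) ∧ (T ∧ F)) ∧ ¬F)) ∧ ¬¬(F ∧ (T ∧ T))
  [3] (¬F ∨ (((T ∧ T) ∧ (T ∧ F)) ∧ ¬F)) ∧ ¬¬(F ∧ (T ∧ T))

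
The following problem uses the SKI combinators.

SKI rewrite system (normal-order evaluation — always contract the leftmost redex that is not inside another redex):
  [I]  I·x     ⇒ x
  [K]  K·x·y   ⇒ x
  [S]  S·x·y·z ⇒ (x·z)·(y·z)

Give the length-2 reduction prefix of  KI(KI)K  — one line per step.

  start: KI(KI)K
  [1] IK
  [2] K

Answer: after 2 steps: K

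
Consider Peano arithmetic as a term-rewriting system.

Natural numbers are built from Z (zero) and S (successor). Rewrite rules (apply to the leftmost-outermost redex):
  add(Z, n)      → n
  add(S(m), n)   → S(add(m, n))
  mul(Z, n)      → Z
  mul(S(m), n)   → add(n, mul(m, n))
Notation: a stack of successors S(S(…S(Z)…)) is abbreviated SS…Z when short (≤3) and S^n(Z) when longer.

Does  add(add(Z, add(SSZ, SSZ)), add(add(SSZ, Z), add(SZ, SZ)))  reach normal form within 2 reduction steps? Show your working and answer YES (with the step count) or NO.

  start: add(add(Z, add(SSZ, SSZ)), add(add(SSZ, Z), add(SZ, SZ)))
  step 1: add(add(SSZ, SSZ), add(add(SSZ, Z), add(SZ, SZ)))
  step 2: add(S(add(SZ, SSZ)), add(add(SSZ, Z), add(SZ, SZ)))

Answer: NO — after 2 steps the term is add(S(add(SZ, SSZ)), add(add(SSZ, Z), add(SZ, SZ))), not yet normal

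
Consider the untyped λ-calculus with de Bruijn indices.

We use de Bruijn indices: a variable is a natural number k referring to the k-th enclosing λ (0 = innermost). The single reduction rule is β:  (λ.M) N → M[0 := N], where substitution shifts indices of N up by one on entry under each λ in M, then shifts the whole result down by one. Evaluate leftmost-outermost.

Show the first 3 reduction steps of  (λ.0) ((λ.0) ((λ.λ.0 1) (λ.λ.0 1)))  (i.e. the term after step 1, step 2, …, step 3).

Answer: after 3 steps: λ.0 (λ.λ.0 1)

Derivation:
  start: (λ.0) ((λ.0) ((λ.λ.0 1) (λ.λ.0 1)))
  →1  (λ.0) ((λ.λ.0 1) (λ.λ.0 1))
  →2  (λ.λ.0 1) (λ.λ.0 1)
  →3  λ.0 (λ.λ.0 1)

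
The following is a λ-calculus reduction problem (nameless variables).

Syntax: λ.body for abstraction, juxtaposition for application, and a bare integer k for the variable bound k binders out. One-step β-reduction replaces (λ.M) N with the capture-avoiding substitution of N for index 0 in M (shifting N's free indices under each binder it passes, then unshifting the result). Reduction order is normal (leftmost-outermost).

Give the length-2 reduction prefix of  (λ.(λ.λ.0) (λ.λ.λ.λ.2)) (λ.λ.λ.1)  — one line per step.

Answer: after 2 steps: λ.0

Derivation:
  start: (λ.(λ.λ.0) (λ.λ.λ.λ.2)) (λ.λ.λ.1)
  step 1: (λ.λ.0) (λ.λ.λ.λ.2)
  step 2: λ.0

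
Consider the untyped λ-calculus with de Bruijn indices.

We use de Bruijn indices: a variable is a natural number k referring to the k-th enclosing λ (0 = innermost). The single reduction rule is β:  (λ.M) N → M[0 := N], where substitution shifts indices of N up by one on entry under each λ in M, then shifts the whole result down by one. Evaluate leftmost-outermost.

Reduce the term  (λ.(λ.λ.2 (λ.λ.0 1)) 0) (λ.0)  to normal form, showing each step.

Answer: normal form = λ.λ.λ.0 1  (in 3 steps)

Reduction:
  start: (λ.(λ.λ.2 (λ.λ.0 1)) 0) (λ.0)
  →1  (λ.λ.(λ.0) (λ.λ.0 1)) (λ.0)
  →2  λ.(λ.0) (λ.λ.0 1)
  →3  λ.λ.λ.0 1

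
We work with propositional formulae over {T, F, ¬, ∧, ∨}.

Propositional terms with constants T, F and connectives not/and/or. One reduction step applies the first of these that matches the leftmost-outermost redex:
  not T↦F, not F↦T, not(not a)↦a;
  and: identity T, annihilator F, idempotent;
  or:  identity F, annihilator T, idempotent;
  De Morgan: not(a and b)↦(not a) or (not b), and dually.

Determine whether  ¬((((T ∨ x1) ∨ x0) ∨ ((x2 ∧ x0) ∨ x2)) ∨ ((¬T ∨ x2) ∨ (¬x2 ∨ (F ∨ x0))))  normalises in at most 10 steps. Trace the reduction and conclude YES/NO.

  start: ¬((((T ∨ x1) ∨ x0) ∨ ((x2 ∧ x0) ∨ x2)) ∨ ((¬T ∨ x2) ∨ (¬x2 ∨ (F ∨ x0))))
  step 1: ¬(((T ∨ x1) ∨ x0) ∨ ((x2 ∧ x0) ∨ x2)) ∧ ¬((¬T ∨ x2) ∨ (¬x2 ∨ (F ∨ x0)))
  step 2: (¬((T ∨ x1) ∨ x0) ∧ ¬((x2 ∧ x0) ∨ x2)) ∧ ¬((¬T ∨ x2) ∨ (¬x2 ∨ (F ∨ x0)))
  step 3: ((¬(T ∨ x1) ∧ ¬x0) ∧ ¬((x2 ∧ x0) ∨ x2)) ∧ ¬((¬T ∨ x2) ∨ (¬x2 ∨ (F ∨ x0)))
  step 4: (((¬T ∧ ¬x1) ∧ ¬x0) ∧ ¬((x2 ∧ x0) ∨ x2)) ∧ ¬((¬T ∨ x2) ∨ (¬x2 ∨ (F ∨ x0)))
  step 5: (((F ∧ ¬x1) ∧ ¬x0) ∧ ¬((x2 ∧ x0) ∨ x2)) ∧ ¬((¬T ∨ x2) ∨ (¬x2 ∨ (F ∨ x0)))
  step 6: ((F ∧ ¬x0) ∧ ¬((x2 ∧ x0) ∨ x2)) ∧ ¬((¬T ∨ x2) ∨ (¬x2 ∨ (F ∨ x0)))
  step 7: (F ∧ ¬((x2 ∧ x0) ∨ x2)) ∧ ¬((¬T ∨ x2) ∨ (¬x2 ∨ (F ∨ x0)))
  step 8: F ∧ ¬((¬T ∨ x2) ∨ (¬x2 ∨ (F ∨ x0)))
  step 9: F

Answer: YES — reaches normal form F in 9 ≤ 10 steps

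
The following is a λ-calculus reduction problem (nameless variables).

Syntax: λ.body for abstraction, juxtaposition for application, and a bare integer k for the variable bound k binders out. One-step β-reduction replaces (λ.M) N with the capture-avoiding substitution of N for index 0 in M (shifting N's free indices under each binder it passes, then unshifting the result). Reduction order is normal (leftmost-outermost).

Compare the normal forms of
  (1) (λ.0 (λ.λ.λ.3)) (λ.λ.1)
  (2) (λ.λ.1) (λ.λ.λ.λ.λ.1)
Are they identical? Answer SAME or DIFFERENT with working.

Term A:
  start: (λ.0 (λ.λ.λ.3)) (λ.λ.1)
  step 1: (λ.λ.1) (λ.λ.λ.λ.λ.1)
  step 2: λ.λ.λ.λ.λ.λ.1

Term B:
  start: (λ.λ.1) (λ.λ.λ.λ.λ.1)
  step 1: λ.λ.λ.λ.λ.λ.1

Answer: SAME — A ⇓ λ.λ.λ.λ.λ.λ.1, B ⇓ λ.λ.λ.λ.λ.λ.1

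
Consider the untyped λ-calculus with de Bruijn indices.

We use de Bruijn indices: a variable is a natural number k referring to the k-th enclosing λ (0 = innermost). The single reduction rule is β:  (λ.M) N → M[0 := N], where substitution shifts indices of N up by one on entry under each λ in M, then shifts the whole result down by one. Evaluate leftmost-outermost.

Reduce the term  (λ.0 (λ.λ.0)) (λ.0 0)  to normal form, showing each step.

  start: (λ.0 (λ.λ.0)) (λ.0 0)
  [1] (λ.0 0) (λ.λ.0)
  [2] (λ.λ.0) (λ.λ.0)
  [3] λ.0

Answer: normal form = λ.0  (in 3 steps)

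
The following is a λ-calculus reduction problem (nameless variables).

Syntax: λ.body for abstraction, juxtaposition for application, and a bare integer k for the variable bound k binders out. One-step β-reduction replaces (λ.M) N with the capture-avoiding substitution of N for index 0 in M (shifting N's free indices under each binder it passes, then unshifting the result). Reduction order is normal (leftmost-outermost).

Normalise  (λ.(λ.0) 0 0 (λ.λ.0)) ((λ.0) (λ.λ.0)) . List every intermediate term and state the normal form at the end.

  start: (λ.(λ.0) 0 0 (λ.λ.0)) ((λ.0) (λ.λ.0))
  →1  (λ.0) ((λ.0) (λ.λ.0)) ((λ.0) (λ.λ.0)) (λ.λ.0)
  →2  (λ.0) (λ.λ.0) ((λ.0) (λ.λ.0)) (λ.λ.0)
  →3  (λ.λ.0) ((λ.0) (λ.λ.0)) (λ.λ.0)
  →4  (λ.0) (λ.λ.0)
  →5  λ.λ.0

Answer: normal form = λ.λ.0  (in 5 steps)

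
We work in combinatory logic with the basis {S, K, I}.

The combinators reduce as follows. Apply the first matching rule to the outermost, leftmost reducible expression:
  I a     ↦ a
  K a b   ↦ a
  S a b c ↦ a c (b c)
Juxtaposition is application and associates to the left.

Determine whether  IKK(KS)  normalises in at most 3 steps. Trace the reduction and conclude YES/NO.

  start: IKK(KS)
  [1] KK(KS)
  [2] K

Answer: YES — reaches normal form K in 2 ≤ 3 steps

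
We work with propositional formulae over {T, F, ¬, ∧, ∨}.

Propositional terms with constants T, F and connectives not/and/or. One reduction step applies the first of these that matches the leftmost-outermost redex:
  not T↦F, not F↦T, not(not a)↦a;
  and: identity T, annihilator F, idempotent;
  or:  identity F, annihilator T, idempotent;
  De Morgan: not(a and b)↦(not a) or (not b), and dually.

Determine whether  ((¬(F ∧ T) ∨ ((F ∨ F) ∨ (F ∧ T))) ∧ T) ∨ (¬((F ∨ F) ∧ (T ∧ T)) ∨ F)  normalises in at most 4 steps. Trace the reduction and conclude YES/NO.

Answer: NO — after 4 steps the term is (T ∨ ((F ∨ F) ∨ (F ∧ T))) ∨ (¬((F ∨ F) ∧ (T ∧ T)) ∨ F), not yet normal

Reduction:
  start: ((¬(F ∧ T) ∨ ((F ∨ F) ∨ (F ∧ T))) ∧ T) ∨ (¬((F ∨ F) ∧ (T ∧ T)) ∨ F)
  [1] (¬(F ∧ T) ∨ ((F ∨ F) ∨ (F ∧ T))) ∨ (¬((F ∨ F) ∧ (T ∧ T)) ∨ F)
  [2] ((¬F ∨ ¬T) ∨ ((F ∨ F) ∨ (F ∧ T))) ∨ (¬((F ∨ F) ∧ (T ∧ T)) ∨ F)
  [3] ((T ∨ ¬T) ∨ ((F ∨ F) ∨ (F ∧ T))) ∨ (¬((F ∨ F) ∧ (T ∧ T)) ∨ F)
  [4] (T ∨ ((F ∨ F) ∨ (F ∧ T))) ∨ (¬((F ∨ F) ∧ (T ∧ T)) ∨ F)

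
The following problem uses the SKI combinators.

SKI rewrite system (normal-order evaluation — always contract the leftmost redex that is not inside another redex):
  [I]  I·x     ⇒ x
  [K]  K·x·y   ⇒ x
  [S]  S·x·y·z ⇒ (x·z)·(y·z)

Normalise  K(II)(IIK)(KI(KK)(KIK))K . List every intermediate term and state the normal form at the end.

Answer: normal form = K  (in 7 steps)

Reduction:
  start: K(II)(IIK)(KI(KK)(KIK))K
  →1  II(KI(KK)(KIK))K
  →2  I(KI(KK)(KIK))K
  →3  KI(KK)(KIK)K
  →4  I(KIK)K
  →5  KIKK
  →6  IK
  →7  K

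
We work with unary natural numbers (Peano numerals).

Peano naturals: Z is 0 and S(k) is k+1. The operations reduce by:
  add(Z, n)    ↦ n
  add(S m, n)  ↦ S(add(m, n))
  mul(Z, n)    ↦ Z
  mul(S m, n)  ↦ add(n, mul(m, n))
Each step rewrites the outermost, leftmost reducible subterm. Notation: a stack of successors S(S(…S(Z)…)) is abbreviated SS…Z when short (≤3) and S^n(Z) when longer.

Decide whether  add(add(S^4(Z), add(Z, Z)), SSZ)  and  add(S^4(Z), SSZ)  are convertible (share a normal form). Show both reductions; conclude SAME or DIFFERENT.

Term A:
  start: add(add(S^4(Z), add(Z, Z)), SSZ)
  [1] add(S(add(SSSZ, add(Z, Z))), SSZ)
  [2] S(add(add(SSSZ, add(Z, Z)), SSZ))
  [3] S(add(S(add(SSZ, add(Z, Z))), SSZ))
  [4] S(S(add(add(SSZ, add(Z, Z)), SSZ)))
  [5] S(S(add(S(add(SZ, add(Z, Z))), SSZ)))
  [6] S(S(S(add(add(SZ, add(Z, Z)), SSZ))))
  [7] S(S(S(add(S(add(Z, add(Z, Z))), SSZ))))
  [8] S(S(S(S(add(add(Z, add(Z, Z)), SSZ)))))
  [9] S(S(S(S(add(add(Z, Z), SSZ)))))
  [10] S(S(S(S(add(Z, SSZ)))))
  [11] S^6(Z)

Term B:
  start: add(S^4(Z), SSZ)
  [1] S(add(SSSZ, SSZ))
  [2] S(S(add(SSZ, SSZ)))
  [3] S(S(S(add(SZ, SSZ))))
  [4] S(S(S(S(add(Z, SSZ)))))
  [5] S^6(Z)

Answer: SAME — A ⇓ S^6(Z), B ⇓ S^6(Z)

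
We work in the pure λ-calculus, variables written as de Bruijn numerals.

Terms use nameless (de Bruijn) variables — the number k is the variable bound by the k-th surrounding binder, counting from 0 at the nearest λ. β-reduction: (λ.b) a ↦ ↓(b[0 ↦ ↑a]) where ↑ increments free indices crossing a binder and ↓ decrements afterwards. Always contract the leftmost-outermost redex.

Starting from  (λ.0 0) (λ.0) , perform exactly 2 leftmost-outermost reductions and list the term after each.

Answer: after 2 steps: λ.0

Derivation:
  start: (λ.0 0) (λ.0)
  →1  (λ.0) (λ.0)
  →2  λ.0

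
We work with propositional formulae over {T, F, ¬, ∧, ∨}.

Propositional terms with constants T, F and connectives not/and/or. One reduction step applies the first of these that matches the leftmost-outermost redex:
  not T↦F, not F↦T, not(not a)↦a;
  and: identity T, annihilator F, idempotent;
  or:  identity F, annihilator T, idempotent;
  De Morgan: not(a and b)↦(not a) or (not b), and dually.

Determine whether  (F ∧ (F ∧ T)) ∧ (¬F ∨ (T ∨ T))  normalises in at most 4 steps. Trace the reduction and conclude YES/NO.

  start: (F ∧ (F ∧ T)) ∧ (¬F ∨ (T ∨ T))
  step 1: F ∧ (¬F ∨ (T ∨ T))
  step 2: F

Answer: YES — reaches normal form F in 2 ≤ 4 steps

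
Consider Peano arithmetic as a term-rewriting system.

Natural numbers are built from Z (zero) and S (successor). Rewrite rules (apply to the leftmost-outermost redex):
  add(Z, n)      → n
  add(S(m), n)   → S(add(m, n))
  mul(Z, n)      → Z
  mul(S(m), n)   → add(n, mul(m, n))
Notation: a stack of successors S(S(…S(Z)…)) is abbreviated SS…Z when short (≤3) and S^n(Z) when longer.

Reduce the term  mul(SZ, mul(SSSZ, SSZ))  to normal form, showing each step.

  start: mul(SZ, mul(SSSZ, SSZ))
  →1  add(mul(SSSZ, SSZ), mul(Z, mul(SSSZ, SSZ)))
  →2  add(add(SSZ, mul(SSZ, SSZ)), mul(Z, mul(SSSZ, SSZ)))
  →3  add(S(add(SZ, mul(SSZ, SSZ))), mul(Z, mul(SSSZ, SSZ)))
  →4  S(add(add(SZ, mul(SSZ, SSZ)), mul(Z, mul(SSSZ, SSZ))))
  →5  S(add(S(add(Z, mul(SSZ, SSZ))), mul(Z, mul(SSSZ, SSZ))))
  →6  S(S(add(add(Z, mul(SSZ, SSZ)), mul(Z, mul(SSSZ, SSZ)))))
  →7  S(S(add(mul(SSZ, SSZ), mul(Z, mul(SSSZ, SSZ)))))
  →8  S(S(add(add(SSZ, mul(SZ, SSZ)), mul(Z, mul(SSSZ, SSZ)))))
  →9  S(S(add(S(add(SZ, mul(SZ, SSZ))), mul(Z, mul(SSSZ, SSZ)))))
  →10  S(S(S(add(add(SZ, mul(SZ, SSZ)), mul(Z, mul(SSSZ, SSZ))))))
  →11  S(S(S(add(S(add(Z, mul(SZ, SSZ))), mul(Z, mul(SSSZ, SSZ))))))
  →12  S(S(S(S(add(add(Z, mul(SZ, SSZ)), mul(Z, mul(SSSZ, SSZ)))))))
  →13  S(S(S(S(add(mul(SZ, SSZ), mul(Z, mul(SSSZ, SSZ)))))))
  →14  S(S(S(S(add(add(SSZ, mul(Z, SSZ)), mul(Z, mul(SSSZ, SSZ)))))))
  →15  S(S(S(S(add(S(add(SZ, mul(Z, SSZ))), mul(Z, mul(SSSZ, SSZ)))))))
  →16  S(S(S(S(S(add(add(SZ, mul(Z, SSZ)), mul(Z, mul(SSSZ, SSZ))))))))
  →17  S(S(S(S(S(add(S(add(Z, mul(Z, SSZ))), mul(Z, mul(SSSZ, SSZ))))))))
  →18  S(S(S(S(S(S(add(add(Z, mul(Z, SSZ)), mul(Z, mul(SSSZ, SSZ)))))))))
  →19  S(S(S(S(S(S(add(mul(Z, SSZ), mul(Z, mul(SSSZ, SSZ)))))))))
  →20  S(S(S(S(S(S(add(Z, mul(Z, mul(SSSZ, SSZ)))))))))
  →21  S(S(S(S(S(S(mul(Z, mul(SSSZ, SSZ))))))))
  →22  S^6(Z)

Answer: normal form = S^6(Z)  (in 22 steps)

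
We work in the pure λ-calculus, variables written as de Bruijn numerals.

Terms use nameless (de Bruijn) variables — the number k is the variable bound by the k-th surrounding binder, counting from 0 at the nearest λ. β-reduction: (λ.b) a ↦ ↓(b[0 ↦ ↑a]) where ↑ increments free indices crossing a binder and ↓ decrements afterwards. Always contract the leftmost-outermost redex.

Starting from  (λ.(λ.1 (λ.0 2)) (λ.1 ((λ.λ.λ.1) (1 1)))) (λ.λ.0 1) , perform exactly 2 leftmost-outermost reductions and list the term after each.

Answer: after 2 steps: (λ.λ.0 1) (λ.0 (λ.λ.0 1))

Reduction:
  start: (λ.(λ.1 (λ.0 2)) (λ.1 ((λ.λ.λ.1) (1 1)))) (λ.λ.0 1)
  →1  (λ.(λ.λ.0 1) (λ.0 (λ.λ.0 1))) (λ.(λ.λ.0 1) ((λ.λ.λ.1) ((λ.λ.0 1) (λ.λ.0 1))))
  →2  (λ.λ.0 1) (λ.0 (λ.λ.0 1))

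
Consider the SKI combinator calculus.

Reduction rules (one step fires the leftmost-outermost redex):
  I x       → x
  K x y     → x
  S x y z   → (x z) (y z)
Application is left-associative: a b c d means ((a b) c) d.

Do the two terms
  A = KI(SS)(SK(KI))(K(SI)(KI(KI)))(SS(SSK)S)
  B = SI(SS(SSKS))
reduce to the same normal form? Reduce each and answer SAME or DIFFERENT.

Answer: SAME — A ⇓ SI(SS(SS(KS))), B ⇓ SI(SS(SS(KS)))

Reduction:
Term A:
  start: KI(SS)(SK(KI))(K(SI)(KI(KI)))(SS(SSK)S)
  step 1: I(SK(KI))(K(SI)(KI(KI)))(SS(SSK)S)
  step 2: SK(KI)(K(SI)(KI(KI)))(SS(SSK)S)
  step 3: K(K(SI)(KI(KI)))(KI(K(SI)(KI(KI))))(SS(SSK)S)
  step 4: K(SI)(KI(KI))(SS(SSK)S)
  step 5: SI(SS(SSK)S)
  step 6: SI(SS(SSKS))
  step 7: SI(SS(SS(KS)))

Term B:
  start: SI(SS(SSKS))
  step 1: SI(SS(SS(KS)))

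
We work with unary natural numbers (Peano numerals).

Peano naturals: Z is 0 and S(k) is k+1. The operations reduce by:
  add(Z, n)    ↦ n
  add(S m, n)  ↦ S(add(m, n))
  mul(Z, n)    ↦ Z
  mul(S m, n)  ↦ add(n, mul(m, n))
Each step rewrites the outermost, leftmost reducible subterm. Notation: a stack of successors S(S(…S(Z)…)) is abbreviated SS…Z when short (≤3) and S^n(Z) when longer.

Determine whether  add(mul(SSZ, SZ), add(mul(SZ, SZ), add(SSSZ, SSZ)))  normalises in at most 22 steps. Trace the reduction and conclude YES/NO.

Answer: YES — reaches normal form S^8(Z) in 20 ≤ 22 steps

Reduction:
  start: add(mul(SSZ, SZ), add(mul(SZ, SZ), add(SSSZ, SSZ)))
  step 1: add(add(SZ, mul(SZ, SZ)), add(mul(SZ, SZ), add(SSSZ, SSZ)))
  step 2: add(S(add(Z, mul(SZ, SZ))), add(mul(SZ, SZ), add(SSSZ, SSZ)))
  step 3: S(add(add(Z, mul(SZ, SZ)), add(mul(SZ, SZ), add(SSSZ, SSZ))))
  step 4: S(add(mul(SZ, SZ), add(mul(SZ, SZ), add(SSSZ, SSZ))))
  step 5: S(add(add(SZ, mul(Z, SZ)), add(mul(SZ, SZ), add(SSSZ, SSZ))))
  step 6: S(add(S(add(Z, mul(Z, SZ))), add(mul(SZ, SZ), add(SSSZ, SSZ))))
  step 7: S(S(add(add(Z, mul(Z, SZ)), add(mul(SZ, SZ), add(SSSZ, SSZ)))))
  step 8: S(S(add(mul(Z, SZ), add(mul(SZ, SZ), add(SSSZ, SSZ)))))
  step 9: S(S(add(Z, add(mul(SZ, SZ), add(SSSZ, SSZ)))))
  step 10: S(S(add(mul(SZ, SZ), add(SSSZ, SSZ))))
  step 11: S(S(add(add(SZ, mul(Z, SZ)), add(SSSZ, SSZ))))
  step 12: S(S(add(S(add(Z, mul(Z, SZ))), add(SSSZ, SSZ))))
  step 13: S(S(S(add(add(Z, mul(Z, SZ)), add(SSSZ, SSZ)))))
  step 14: S(S(S(add(mul(Z, SZ), add(SSSZ, SSZ)))))
  step 15: S(S(S(add(Z, add(SSSZ, SSZ)))))
  step 16: S(S(S(add(SSSZ, SSZ))))
  step 17: S(S(S(S(add(SSZ, SSZ)))))
  step 18: S(S(S(S(S(add(SZ, SSZ))))))
  step 19: S(S(S(S(S(S(add(Z, SSZ)))))))
  step 20: S^8(Z)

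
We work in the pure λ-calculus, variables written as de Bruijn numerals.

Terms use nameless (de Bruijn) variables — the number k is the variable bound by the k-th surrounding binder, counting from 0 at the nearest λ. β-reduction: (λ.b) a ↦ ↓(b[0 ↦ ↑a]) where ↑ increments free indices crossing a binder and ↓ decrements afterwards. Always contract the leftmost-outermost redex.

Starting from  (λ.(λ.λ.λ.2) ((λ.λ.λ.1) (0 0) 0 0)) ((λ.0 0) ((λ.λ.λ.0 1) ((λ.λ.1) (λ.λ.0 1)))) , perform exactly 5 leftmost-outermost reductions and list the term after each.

  start: (λ.(λ.λ.λ.2) ((λ.λ.λ.1) (0 0) 0 0)) ((λ.0 0) ((λ.λ.λ.0 1) ((λ.λ.1) (λ.λ.0 1))))
  [1] (λ.λ.λ.2) ((λ.λ.λ.1) ((λ.0 0) ((λ.λ.λ.0 1) ((λ.λ.1) (λ.λ.0 1))) ((λ.0 0) ((λ.λ.λ.0 1) ((λ.λ.1) (λ.λ.0 1))))) ((λ.0 0) ((λ.λ.λ.0 1) ((λ.λ.1) (λ.λ.0 1)))) ((λ.0 0) ((λ.λ.λ.0 1) ((λ.λ.1) (λ.λ.0 1)))))
  [2] λ.λ.(λ.λ.λ.1) ((λ.0 0) ((λ.λ.λ.0 1) ((λ.λ.1) (λ.λ.0 1))) ((λ.0 0) ((λ.λ.λ.0 1) ((λ.λ.1) (λ.λ.0 1))))) ((λ.0 0) ((λ.λ.λ.0 1) ((λ.λ.1) (λ.λ.0 1)))) ((λ.0 0) ((λ.λ.λ.0 1) ((λ.λ.1) (λ.λ.0 1))))
  [3] λ.λ.(λ.λ.1) ((λ.0 0) ((λ.λ.λ.0 1) ((λ.λ.1) (λ.λ.0 1)))) ((λ.0 0) ((λ.λ.λ.0 1) ((λ.λ.1) (λ.λ.0 1))))
  [4] λ.λ.(λ.(λ.0 0) ((λ.λ.λ.0 1) ((λ.λ.1) (λ.λ.0 1)))) ((λ.0 0) ((λ.λ.λ.0 1) ((λ.λ.1) (λ.λ.0 1))))
  [5] λ.λ.(λ.0 0) ((λ.λ.λ.0 1) ((λ.λ.1) (λ.λ.0 1)))

Answer: after 5 steps: λ.λ.(λ.0 0) ((λ.λ.λ.0 1) ((λ.λ.1) (λ.λ.0 1)))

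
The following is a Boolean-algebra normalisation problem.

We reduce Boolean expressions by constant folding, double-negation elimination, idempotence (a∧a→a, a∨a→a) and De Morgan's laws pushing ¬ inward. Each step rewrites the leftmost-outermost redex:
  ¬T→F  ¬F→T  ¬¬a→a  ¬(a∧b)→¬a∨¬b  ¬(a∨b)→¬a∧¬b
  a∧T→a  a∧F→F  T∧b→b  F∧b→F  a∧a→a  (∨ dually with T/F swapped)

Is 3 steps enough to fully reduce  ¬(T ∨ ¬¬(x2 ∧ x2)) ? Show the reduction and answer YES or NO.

  start: ¬(T ∨ ¬¬(x2 ∧ x2))
  →1  ¬T ∧ ¬¬¬(x2 ∧ x2)
  →2  F ∧ ¬¬¬(x2 ∧ x2)
  →3  F

Answer: YES — reaches normal form F in 3 ≤ 3 steps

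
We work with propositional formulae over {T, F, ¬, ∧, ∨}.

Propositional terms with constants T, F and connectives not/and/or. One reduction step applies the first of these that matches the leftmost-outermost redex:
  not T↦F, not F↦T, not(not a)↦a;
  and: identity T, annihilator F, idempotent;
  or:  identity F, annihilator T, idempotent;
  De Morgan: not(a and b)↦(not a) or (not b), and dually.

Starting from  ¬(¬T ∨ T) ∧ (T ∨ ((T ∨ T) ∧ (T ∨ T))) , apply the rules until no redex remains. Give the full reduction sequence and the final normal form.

Answer: normal form = F  (in 5 steps)

Reduction:
  start: ¬(¬T ∨ T) ∧ (T ∨ ((T ∨ T) ∧ (T ∨ T)))
  step 1: (¬¬T ∧ ¬T) ∧ (T ∨ ((T ∨ T) ∧ (T ∨ T)))
  step 2: (T ∧ ¬T) ∧ (T ∨ ((T ∨ T) ∧ (T ∨ T)))
  step 3: ¬T ∧ (T ∨ ((T ∨ T) ∧ (T ∨ T)))
  step 4: F ∧ (T ∨ ((T ∨ T) ∧ (T ∨ T)))
  step 5: F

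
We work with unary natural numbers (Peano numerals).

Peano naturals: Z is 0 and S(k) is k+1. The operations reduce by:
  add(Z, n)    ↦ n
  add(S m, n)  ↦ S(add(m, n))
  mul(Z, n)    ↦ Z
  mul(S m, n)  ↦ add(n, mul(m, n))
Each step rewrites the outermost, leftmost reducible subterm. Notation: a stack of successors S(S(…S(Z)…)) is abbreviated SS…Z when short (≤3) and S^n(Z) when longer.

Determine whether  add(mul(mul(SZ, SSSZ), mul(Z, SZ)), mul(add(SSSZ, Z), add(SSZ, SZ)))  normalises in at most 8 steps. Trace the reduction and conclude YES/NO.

  start: add(mul(mul(SZ, SSSZ), mul(Z, SZ)), mul(add(SSSZ, Z), add(SSZ, SZ)))
  step 1: add(mul(add(SSSZ, mul(Z, SSSZ)), mul(Z, SZ)), mul(add(SSSZ, Z), add(SSZ, SZ)))
  step 2: add(mul(S(add(SSZ, mul(Z, SSSZ))), mul(Z, SZ)), mul(add(SSSZ, Z), add(SSZ, SZ)))
  step 3: add(add(mul(Z, SZ), mul(add(SSZ, mul(Z, SSSZ)), mul(Z, SZ))), mul(add(SSSZ, Z), add(SSZ, SZ)))
  step 4: add(add(Z, mul(add(SSZ, mul(Z, SSSZ)), mul(Z, SZ))), mul(add(SSSZ, Z), add(SSZ, SZ)))
  step 5: add(mul(add(SSZ, mul(Z, SSSZ)), mul(Z, SZ)), mul(add(SSSZ, Z), add(SSZ, SZ)))
  step 6: add(mul(S(add(SZ, mul(Z, SSSZ))), mul(Z, SZ)), mul(add(SSSZ, Z), add(SSZ, SZ)))
  step 7: add(add(mul(Z, SZ), mul(add(SZ, mul(Z, SSSZ)), mul(Z, SZ))), mul(add(SSSZ, Z), add(SSZ, SZ)))
  step 8: add(add(Z, mul(add(SZ, mul(Z, SSSZ)), mul(Z, SZ))), mul(add(SSSZ, Z), add(SSZ, SZ)))

Answer: NO — after 8 steps the term is add(add(Z, mul(add(SZ, mul(Z, SSSZ)), mul(Z, SZ))), mul(add(SSSZ, Z), add(SSZ, SZ))), not yet normal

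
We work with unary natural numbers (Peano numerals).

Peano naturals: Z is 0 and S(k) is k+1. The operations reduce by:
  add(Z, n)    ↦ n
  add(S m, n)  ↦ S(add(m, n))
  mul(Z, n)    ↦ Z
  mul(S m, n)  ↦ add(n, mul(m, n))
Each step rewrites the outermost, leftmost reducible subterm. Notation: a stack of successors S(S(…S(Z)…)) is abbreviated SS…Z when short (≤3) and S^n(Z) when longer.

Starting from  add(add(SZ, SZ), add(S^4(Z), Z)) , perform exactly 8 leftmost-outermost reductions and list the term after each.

Answer: after 8 steps: S(S(S(S(S(add(SZ, Z))))))

Working:
  start: add(add(SZ, SZ), add(S^4(Z), Z))
  step 1: add(S(add(Z, SZ)), add(S^4(Z), Z))
  step 2: S(add(add(Z, SZ), add(S^4(Z), Z)))
  step 3: S(add(SZ, add(S^4(Z), Z)))
  step 4: S(S(add(Z, add(S^4(Z), Z))))
  step 5: S(S(add(S^4(Z), Z)))
  step 6: S(S(S(add(SSSZ, Z))))
  step 7: S(S(S(S(add(SSZ, Z)))))
  step 8: S(S(S(S(S(add(SZ, Z))))))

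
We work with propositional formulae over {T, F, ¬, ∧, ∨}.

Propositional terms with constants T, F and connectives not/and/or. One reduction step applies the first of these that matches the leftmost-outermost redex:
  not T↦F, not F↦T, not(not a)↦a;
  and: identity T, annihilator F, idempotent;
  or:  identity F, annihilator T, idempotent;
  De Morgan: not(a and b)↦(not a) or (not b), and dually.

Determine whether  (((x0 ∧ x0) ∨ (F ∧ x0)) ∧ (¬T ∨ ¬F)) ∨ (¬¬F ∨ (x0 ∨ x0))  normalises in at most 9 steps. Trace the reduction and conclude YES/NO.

Answer: NO — after 9 steps the term is x0 ∨ (x0 ∨ x0), not yet normal

Derivation:
  start: (((x0 ∧ x0) ∨ (F ∧ x0)) ∧ (¬T ∨ ¬F)) ∨ (¬¬F ∨ (x0 ∨ x0))
  →1  ((x0 ∨ (F ∧ x0)) ∧ (¬T ∨ ¬F)) ∨ (¬¬F ∨ (x0 ∨ x0))
  →2  ((x0 ∨ F) ∧ (¬T ∨ ¬F)) ∨ (¬¬F ∨ (x0 ∨ x0))
  →3  (x0 ∧ (¬T ∨ ¬F)) ∨ (¬¬F ∨ (x0 ∨ x0))
  →4  (x0 ∧ (F ∨ ¬F)) ∨ (¬¬F ∨ (x0 ∨ x0))
  →5  (x0 ∧ ¬F) ∨ (¬¬F ∨ (x0 ∨ x0))
  →6  (x0 ∧ T) ∨ (¬¬F ∨ (x0 ∨ x0))
  →7  x0 ∨ (¬¬F ∨ (x0 ∨ x0))
  →8  x0 ∨ (F ∨ (x0 ∨ x0))
  →9  x0 ∨ (x0 ∨ x0)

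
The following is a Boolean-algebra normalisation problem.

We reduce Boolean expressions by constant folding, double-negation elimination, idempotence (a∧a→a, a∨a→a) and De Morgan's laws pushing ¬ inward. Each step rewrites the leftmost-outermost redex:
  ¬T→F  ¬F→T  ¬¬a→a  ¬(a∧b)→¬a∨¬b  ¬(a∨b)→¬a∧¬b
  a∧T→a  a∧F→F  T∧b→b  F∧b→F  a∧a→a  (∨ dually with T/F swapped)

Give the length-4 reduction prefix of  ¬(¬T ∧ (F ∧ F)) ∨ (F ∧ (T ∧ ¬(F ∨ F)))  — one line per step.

Answer: after 4 steps: T

Reduction:
  start: ¬(¬T ∧ (F ∧ F)) ∨ (F ∧ (T ∧ ¬(F ∨ F)))
  →1  (¬¬T ∨ ¬(F ∧ F)) ∨ (F ∧ (T ∧ ¬(F ∨ F)))
  →2  (T ∨ ¬(F ∧ F)) ∨ (F ∧ (T ∧ ¬(F ∨ F)))
  →3  T ∨ (F ∧ (T ∧ ¬(F ∨ F)))
  →4  T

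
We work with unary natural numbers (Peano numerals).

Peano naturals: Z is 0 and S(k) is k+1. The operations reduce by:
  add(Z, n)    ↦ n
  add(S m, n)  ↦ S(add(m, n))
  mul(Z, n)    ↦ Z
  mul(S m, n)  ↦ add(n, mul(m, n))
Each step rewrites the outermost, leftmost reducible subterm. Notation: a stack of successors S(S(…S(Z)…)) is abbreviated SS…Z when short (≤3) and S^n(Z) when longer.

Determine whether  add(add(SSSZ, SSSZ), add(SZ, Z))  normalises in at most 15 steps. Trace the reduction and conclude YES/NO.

  start: add(add(SSSZ, SSSZ), add(SZ, Z))
  [1] add(S(add(SSZ, SSSZ)), add(SZ, Z))
  [2] S(add(add(SSZ, SSSZ), add(SZ, Z)))
  [3] S(add(S(add(SZ, SSSZ)), add(SZ, Z)))
  [4] S(S(add(add(SZ, SSSZ), add(SZ, Z))))
  [5] S(S(add(S(add(Z, SSSZ)), add(SZ, Z))))
  [6] S(S(S(add(add(Z, SSSZ), add(SZ, Z)))))
  [7] S(S(S(add(SSSZ, add(SZ, Z)))))
  [8] S(S(S(S(add(SSZ, add(SZ, Z))))))
  [9] S(S(S(S(S(add(SZ, add(SZ, Z)))))))
  [10] S(S(S(S(S(S(add(Z, add(SZ, Z))))))))
  [11] S(S(S(S(S(S(add(SZ, Z)))))))
  [12] S(S(S(S(S(S(S(add(Z, Z))))))))
  [13] S^7(Z)

Answer: YES — reaches normal form S^7(Z) in 13 ≤ 15 steps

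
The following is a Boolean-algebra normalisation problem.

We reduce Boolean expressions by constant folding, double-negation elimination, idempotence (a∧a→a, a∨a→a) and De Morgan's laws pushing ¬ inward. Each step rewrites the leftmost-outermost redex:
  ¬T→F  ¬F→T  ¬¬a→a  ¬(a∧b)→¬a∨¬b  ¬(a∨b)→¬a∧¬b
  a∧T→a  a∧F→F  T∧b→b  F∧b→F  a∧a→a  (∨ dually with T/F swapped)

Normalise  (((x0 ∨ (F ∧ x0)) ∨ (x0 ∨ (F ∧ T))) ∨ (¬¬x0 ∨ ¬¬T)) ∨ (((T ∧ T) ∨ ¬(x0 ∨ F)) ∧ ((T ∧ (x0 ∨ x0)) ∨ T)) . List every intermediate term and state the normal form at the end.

  start: (((x0 ∨ (F ∧ x0)) ∨ (x0 ∨ (F ∧ T))) ∨ (¬¬x0 ∨ ¬¬T)) ∨ (((T ∧ T) ∨ ¬(x0 ∨ F)) ∧ ((T ∧ (x0 ∨ x0)) ∨ T))
  step 1: (((x0 ∨ F) ∨ (x0 ∨ (F ∧ T))) ∨ (¬¬x0 ∨ ¬¬T)) ∨ (((T ∧ T) ∨ ¬(x0 ∨ F)) ∧ ((T ∧ (x0 ∨ x0)) ∨ T))
  step 2: ((x0 ∨ (x0 ∨ (F ∧ T))) ∨ (¬¬x0 ∨ ¬¬T)) ∨ (((T ∧ T) ∨ ¬(x0 ∨ F)) ∧ ((T ∧ (x0 ∨ x0)) ∨ T))
  step 3: ((x0 ∨ (x0 ∨ F)) ∨ (¬¬x0 ∨ ¬¬T)) ∨ (((T ∧ T) ∨ ¬(x0 ∨ F)) ∧ ((T ∧ (x0 ∨ x0)) ∨ T))
  step 4: ((x0 ∨ x0) ∨ (¬¬x0 ∨ ¬¬T)) ∨ (((T ∧ T) ∨ ¬(x0 ∨ F)) ∧ ((T ∧ (x0 ∨ x0)) ∨ T))
  step 5: (x0 ∨ (¬¬x0 ∨ ¬¬T)) ∨ (((T ∧ T) ∨ ¬(x0 ∨ F)) ∧ ((T ∧ (x0 ∨ x0)) ∨ T))
  step 6: (x0 ∨ (x0 ∨ ¬¬T)) ∨ (((T ∧ T) ∨ ¬(x0 ∨ F)) ∧ ((T ∧ (x0 ∨ x0)) ∨ T))
  step 7: (x0 ∨ (x0 ∨ T)) ∨ (((T ∧ T) ∨ ¬(x0 ∨ F)) ∧ ((T ∧ (x0 ∨ x0)) ∨ T))
  step 8: (x0 ∨ T) ∨ (((T ∧ T) ∨ ¬(x0 ∨ F)) ∧ ((T ∧ (x0 ∨ x0)) ∨ T))
  step 9: T ∨ (((T ∧ T) ∨ ¬(x0 ∨ F)) ∧ ((T ∧ (x0 ∨ x0)) ∨ T))
  step 10: T

Answer: normal form = T  (in 10 steps)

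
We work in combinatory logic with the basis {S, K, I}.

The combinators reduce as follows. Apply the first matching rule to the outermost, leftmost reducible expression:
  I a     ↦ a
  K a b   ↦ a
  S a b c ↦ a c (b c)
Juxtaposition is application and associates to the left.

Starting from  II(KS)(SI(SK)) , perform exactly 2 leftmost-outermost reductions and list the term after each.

  start: II(KS)(SI(SK))
  [1] I(KS)(SI(SK))
  [2] KS(SI(SK))

Answer: after 2 steps: KS(SI(SK))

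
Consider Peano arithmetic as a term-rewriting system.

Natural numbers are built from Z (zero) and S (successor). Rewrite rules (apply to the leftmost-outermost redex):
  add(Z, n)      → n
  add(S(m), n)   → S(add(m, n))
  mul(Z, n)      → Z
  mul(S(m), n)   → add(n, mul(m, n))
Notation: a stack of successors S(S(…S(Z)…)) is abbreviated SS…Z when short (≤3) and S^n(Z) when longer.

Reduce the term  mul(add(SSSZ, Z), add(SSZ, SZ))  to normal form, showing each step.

Answer: normal form = S^9(Z)  (in 29 steps)

Reduction:
  start: mul(add(SSSZ, Z), add(SSZ, SZ))
  step 1: mul(S(add(SSZ, Z)), add(SSZ, SZ))
  step 2: add(add(SSZ, SZ), mul(add(SSZ, Z), add(SSZ, SZ)))
  step 3: add(S(add(SZ, SZ)), mul(add(SSZ, Z), add(SSZ, SZ)))
  step 4: S(add(add(SZ, SZ), mul(add(SSZ, Z), add(SSZ, SZ))))
  step 5: S(add(S(add(Z, SZ)), mul(add(SSZ, Z), add(SSZ, SZ))))
  step 6: S(S(add(add(Z, SZ), mul(add(SSZ, Z), add(SSZ, SZ)))))
  step 7: S(S(add(SZ, mul(add(SSZ, Z), add(SSZ, SZ)))))
  step 8: S(S(S(add(Z, mul(add(SSZ, Z), add(SSZ, SZ))))))
  step 9: S(S(S(mul(add(SSZ, Z), add(SSZ, SZ)))))
  step 10: S(S(S(mul(S(add(SZ, Z)), add(SSZ, SZ)))))
  step 11: S(S(S(add(add(SSZ, SZ), mul(add(SZ, Z), add(SSZ, SZ))))))
  step 12: S(S(S(add(S(add(SZ, SZ)), mul(add(SZ, Z), add(SSZ, SZ))))))
  step 13: S(S(S(S(add(add(SZ, SZ), mul(add(SZ, Z), add(SSZ, SZ)))))))
  step 14: S(S(S(S(add(S(add(Z, SZ)), mul(add(SZ, Z), add(SSZ, SZ)))))))
  step 15: S(S(S(S(S(add(add(Z, SZ), mul(add(SZ, Z), add(SSZ, SZ))))))))
  step 16: S(S(S(S(S(add(SZ, mul(add(SZ, Z), add(SSZ, SZ))))))))
  step 17: S(S(S(S(S(S(add(Z, mul(add(SZ, Z), add(SSZ, SZ)))))))))
  step 18: S(S(S(S(S(S(mul(add(SZ, Z), add(SSZ, SZ))))))))
  step 19: S(S(S(S(S(S(mul(S(add(Z, Z)), add(SSZ, SZ))))))))
  step 20: S(S(S(S(S(S(add(add(SSZ, SZ), mul(add(Z, Z), add(SSZ, SZ)))))))))
  step 21: S(S(S(S(S(S(add(S(add(SZ, SZ)), mul(add(Z, Z), add(SSZ, SZ)))))))))
  step 22: S(S(S(S(S(S(S(add(add(SZ, SZ), mul(add(Z, Z), add(SSZ, SZ))))))))))
  step 23: S(S(S(S(S(S(S(add(S(add(Z, SZ)), mul(add(Z, Z), add(SSZ, SZ))))))))))
  step 24: S(S(S(S(S(S(S(S(add(add(Z, SZ), mul(add(Z, Z), add(SSZ, SZ)))))))))))
  step 25: S(S(S(S(S(S(S(S(add(SZ, mul(add(Z, Z), add(SSZ, SZ)))))))))))
  step 26: S(S(S(S(S(S(S(S(S(add(Z, mul(add(Z, Z), add(SSZ, SZ))))))))))))
  step 27: S(S(S(S(S(S(S(S(S(mul(add(Z, Z), add(SSZ, SZ)))))))))))
  step 28: S(S(S(S(S(S(S(S(S(mul(Z, add(SSZ, SZ)))))))))))
  step 29: S^9(Z)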